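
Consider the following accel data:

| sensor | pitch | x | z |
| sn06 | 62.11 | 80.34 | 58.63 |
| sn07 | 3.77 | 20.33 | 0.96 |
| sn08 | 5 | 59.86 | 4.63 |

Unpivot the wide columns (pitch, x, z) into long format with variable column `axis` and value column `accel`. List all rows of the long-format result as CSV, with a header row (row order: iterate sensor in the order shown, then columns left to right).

sensor,axis,accel
sn06,pitch,62.11
sn06,x,80.34
sn06,z,58.63
sn07,pitch,3.77
sn07,x,20.33
sn07,z,0.96
sn08,pitch,5
sn08,x,59.86
sn08,z,4.63

Each (sensor, column) pair becomes one row: 3 × 3 = 9 rows.
For example, (sn06, pitch) → accel=62.11.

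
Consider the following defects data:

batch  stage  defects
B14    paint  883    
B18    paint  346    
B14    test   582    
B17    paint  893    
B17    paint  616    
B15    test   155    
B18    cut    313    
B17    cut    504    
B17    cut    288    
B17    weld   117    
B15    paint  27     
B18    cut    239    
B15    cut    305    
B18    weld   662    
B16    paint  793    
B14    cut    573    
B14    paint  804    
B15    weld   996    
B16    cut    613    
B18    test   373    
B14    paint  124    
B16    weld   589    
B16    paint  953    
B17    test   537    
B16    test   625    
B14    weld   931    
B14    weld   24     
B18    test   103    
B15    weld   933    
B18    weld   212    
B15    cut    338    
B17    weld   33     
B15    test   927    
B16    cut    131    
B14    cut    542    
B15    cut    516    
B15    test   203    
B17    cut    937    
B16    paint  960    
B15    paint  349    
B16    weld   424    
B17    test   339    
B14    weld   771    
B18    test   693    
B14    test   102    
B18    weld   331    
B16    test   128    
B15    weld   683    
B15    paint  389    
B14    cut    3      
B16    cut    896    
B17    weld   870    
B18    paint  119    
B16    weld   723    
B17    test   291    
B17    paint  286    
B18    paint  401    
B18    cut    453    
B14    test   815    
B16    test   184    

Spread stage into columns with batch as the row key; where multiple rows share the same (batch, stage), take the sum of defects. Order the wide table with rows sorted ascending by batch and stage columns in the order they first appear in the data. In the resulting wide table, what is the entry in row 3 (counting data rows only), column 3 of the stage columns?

1640

With rows sorted ascending by batch, row 3 is batch=B16. stage columns in first-appearance order: paint, test, cut, weld; column 3 is cut.
Long rows with batch=B16, stage=cut: 613 + 131 + 896 = 1640.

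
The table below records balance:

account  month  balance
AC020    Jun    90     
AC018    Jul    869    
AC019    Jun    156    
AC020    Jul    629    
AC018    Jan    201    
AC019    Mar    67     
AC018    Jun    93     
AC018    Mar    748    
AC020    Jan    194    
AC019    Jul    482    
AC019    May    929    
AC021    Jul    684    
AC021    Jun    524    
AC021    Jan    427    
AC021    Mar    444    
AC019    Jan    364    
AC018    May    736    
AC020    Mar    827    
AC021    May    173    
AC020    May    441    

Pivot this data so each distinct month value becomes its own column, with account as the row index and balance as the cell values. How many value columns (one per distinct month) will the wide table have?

5

5 distinct month values: May, Jul, Mar, Jan, Jun.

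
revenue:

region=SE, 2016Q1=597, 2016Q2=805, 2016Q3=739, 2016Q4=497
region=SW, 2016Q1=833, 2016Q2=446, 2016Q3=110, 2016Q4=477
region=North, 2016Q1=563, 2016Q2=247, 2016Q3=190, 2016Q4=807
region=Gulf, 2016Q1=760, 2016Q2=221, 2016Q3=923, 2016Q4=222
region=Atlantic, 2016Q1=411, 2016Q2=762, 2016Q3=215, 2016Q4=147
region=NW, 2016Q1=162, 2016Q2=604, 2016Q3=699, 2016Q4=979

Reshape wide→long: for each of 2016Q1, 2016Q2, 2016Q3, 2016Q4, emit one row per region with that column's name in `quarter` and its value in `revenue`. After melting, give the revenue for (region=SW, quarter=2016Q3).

Unpivoting turns each (region, wide-column) pair into one long row.
The wide cell at row SW, column 2016Q3 holds 110, so the long row (SW, 2016Q3) has revenue=110.

110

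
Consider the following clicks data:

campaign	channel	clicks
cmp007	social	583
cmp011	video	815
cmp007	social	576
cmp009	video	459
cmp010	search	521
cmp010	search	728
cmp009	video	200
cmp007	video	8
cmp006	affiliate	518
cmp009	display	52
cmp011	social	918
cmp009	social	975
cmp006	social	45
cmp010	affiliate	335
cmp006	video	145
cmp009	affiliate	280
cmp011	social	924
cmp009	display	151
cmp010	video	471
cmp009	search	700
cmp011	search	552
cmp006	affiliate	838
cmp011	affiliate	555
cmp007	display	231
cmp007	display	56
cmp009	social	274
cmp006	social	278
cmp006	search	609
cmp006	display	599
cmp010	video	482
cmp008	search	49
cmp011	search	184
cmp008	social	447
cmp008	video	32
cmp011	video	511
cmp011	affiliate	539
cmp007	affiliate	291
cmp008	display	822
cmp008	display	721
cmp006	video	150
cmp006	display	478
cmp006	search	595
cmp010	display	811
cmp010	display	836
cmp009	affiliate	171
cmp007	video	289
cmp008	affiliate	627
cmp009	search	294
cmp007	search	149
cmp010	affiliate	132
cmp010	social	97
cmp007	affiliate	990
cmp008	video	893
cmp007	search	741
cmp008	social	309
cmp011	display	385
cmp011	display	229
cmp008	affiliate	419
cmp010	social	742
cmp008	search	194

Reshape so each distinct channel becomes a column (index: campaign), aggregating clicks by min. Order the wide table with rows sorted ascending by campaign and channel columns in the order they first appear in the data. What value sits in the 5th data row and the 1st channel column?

97

With rows sorted ascending by campaign, row 5 is campaign=cmp010. channel columns in first-appearance order: social, video, search, affiliate, display; column 1 is social.
Long rows with campaign=cmp010, channel=social: min(97, 742) = 97.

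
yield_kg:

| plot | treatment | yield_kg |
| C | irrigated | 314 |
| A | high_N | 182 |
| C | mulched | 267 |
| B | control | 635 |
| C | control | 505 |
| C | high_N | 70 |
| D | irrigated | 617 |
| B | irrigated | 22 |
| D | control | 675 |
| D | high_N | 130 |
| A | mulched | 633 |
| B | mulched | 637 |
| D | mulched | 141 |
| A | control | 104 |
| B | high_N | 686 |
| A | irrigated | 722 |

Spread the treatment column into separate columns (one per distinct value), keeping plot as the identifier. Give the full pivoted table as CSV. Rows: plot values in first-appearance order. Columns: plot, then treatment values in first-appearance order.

plot,irrigated,high_N,mulched,control
C,314,70,267,505
A,722,182,633,104
B,22,686,637,635
D,617,130,141,675

Columns: plot plus the 4 distinct treatment values (irrigated, high_N, mulched, control).
For example, row C column irrigated takes yield_kg=314 from the long row (C, irrigated).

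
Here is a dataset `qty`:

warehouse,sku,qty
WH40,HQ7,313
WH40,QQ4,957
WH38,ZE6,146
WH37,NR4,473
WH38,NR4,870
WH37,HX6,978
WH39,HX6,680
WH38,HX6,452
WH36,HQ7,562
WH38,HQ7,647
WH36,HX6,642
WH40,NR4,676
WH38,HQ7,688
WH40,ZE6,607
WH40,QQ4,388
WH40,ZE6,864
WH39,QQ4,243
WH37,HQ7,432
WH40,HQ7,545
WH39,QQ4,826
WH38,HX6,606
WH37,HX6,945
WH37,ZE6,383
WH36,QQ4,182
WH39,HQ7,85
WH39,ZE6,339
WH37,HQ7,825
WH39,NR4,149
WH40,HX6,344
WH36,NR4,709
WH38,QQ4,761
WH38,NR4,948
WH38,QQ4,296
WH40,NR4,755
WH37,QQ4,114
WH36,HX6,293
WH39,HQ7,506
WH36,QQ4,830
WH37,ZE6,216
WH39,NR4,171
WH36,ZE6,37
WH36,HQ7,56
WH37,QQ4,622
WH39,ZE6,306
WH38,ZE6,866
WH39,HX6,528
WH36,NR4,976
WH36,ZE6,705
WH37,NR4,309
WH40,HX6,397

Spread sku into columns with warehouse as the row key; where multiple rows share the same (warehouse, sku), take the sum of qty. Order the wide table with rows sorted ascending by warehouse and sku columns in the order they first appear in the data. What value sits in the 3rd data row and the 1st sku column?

1335

With rows sorted ascending by warehouse, row 3 is warehouse=WH38. sku columns in first-appearance order: HQ7, QQ4, ZE6, NR4, HX6; column 1 is HQ7.
Long rows with warehouse=WH38, sku=HQ7: 647 + 688 = 1335.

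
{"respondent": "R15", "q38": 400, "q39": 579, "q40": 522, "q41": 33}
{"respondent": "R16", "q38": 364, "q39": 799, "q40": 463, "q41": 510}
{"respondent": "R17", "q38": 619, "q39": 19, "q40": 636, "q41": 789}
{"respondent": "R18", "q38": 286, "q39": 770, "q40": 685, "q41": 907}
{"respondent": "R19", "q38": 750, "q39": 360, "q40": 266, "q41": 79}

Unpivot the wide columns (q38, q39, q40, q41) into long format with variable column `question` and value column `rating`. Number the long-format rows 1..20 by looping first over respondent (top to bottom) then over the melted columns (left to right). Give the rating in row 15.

685

20 rows total (5 × 4). Row 15: index ⌊(15-1)/4⌋ = 3 into respondent → R18; (15-1) mod 4 = 2 into the melted columns → q40.
So row 15 is (R18, q40, 685); rating = 685.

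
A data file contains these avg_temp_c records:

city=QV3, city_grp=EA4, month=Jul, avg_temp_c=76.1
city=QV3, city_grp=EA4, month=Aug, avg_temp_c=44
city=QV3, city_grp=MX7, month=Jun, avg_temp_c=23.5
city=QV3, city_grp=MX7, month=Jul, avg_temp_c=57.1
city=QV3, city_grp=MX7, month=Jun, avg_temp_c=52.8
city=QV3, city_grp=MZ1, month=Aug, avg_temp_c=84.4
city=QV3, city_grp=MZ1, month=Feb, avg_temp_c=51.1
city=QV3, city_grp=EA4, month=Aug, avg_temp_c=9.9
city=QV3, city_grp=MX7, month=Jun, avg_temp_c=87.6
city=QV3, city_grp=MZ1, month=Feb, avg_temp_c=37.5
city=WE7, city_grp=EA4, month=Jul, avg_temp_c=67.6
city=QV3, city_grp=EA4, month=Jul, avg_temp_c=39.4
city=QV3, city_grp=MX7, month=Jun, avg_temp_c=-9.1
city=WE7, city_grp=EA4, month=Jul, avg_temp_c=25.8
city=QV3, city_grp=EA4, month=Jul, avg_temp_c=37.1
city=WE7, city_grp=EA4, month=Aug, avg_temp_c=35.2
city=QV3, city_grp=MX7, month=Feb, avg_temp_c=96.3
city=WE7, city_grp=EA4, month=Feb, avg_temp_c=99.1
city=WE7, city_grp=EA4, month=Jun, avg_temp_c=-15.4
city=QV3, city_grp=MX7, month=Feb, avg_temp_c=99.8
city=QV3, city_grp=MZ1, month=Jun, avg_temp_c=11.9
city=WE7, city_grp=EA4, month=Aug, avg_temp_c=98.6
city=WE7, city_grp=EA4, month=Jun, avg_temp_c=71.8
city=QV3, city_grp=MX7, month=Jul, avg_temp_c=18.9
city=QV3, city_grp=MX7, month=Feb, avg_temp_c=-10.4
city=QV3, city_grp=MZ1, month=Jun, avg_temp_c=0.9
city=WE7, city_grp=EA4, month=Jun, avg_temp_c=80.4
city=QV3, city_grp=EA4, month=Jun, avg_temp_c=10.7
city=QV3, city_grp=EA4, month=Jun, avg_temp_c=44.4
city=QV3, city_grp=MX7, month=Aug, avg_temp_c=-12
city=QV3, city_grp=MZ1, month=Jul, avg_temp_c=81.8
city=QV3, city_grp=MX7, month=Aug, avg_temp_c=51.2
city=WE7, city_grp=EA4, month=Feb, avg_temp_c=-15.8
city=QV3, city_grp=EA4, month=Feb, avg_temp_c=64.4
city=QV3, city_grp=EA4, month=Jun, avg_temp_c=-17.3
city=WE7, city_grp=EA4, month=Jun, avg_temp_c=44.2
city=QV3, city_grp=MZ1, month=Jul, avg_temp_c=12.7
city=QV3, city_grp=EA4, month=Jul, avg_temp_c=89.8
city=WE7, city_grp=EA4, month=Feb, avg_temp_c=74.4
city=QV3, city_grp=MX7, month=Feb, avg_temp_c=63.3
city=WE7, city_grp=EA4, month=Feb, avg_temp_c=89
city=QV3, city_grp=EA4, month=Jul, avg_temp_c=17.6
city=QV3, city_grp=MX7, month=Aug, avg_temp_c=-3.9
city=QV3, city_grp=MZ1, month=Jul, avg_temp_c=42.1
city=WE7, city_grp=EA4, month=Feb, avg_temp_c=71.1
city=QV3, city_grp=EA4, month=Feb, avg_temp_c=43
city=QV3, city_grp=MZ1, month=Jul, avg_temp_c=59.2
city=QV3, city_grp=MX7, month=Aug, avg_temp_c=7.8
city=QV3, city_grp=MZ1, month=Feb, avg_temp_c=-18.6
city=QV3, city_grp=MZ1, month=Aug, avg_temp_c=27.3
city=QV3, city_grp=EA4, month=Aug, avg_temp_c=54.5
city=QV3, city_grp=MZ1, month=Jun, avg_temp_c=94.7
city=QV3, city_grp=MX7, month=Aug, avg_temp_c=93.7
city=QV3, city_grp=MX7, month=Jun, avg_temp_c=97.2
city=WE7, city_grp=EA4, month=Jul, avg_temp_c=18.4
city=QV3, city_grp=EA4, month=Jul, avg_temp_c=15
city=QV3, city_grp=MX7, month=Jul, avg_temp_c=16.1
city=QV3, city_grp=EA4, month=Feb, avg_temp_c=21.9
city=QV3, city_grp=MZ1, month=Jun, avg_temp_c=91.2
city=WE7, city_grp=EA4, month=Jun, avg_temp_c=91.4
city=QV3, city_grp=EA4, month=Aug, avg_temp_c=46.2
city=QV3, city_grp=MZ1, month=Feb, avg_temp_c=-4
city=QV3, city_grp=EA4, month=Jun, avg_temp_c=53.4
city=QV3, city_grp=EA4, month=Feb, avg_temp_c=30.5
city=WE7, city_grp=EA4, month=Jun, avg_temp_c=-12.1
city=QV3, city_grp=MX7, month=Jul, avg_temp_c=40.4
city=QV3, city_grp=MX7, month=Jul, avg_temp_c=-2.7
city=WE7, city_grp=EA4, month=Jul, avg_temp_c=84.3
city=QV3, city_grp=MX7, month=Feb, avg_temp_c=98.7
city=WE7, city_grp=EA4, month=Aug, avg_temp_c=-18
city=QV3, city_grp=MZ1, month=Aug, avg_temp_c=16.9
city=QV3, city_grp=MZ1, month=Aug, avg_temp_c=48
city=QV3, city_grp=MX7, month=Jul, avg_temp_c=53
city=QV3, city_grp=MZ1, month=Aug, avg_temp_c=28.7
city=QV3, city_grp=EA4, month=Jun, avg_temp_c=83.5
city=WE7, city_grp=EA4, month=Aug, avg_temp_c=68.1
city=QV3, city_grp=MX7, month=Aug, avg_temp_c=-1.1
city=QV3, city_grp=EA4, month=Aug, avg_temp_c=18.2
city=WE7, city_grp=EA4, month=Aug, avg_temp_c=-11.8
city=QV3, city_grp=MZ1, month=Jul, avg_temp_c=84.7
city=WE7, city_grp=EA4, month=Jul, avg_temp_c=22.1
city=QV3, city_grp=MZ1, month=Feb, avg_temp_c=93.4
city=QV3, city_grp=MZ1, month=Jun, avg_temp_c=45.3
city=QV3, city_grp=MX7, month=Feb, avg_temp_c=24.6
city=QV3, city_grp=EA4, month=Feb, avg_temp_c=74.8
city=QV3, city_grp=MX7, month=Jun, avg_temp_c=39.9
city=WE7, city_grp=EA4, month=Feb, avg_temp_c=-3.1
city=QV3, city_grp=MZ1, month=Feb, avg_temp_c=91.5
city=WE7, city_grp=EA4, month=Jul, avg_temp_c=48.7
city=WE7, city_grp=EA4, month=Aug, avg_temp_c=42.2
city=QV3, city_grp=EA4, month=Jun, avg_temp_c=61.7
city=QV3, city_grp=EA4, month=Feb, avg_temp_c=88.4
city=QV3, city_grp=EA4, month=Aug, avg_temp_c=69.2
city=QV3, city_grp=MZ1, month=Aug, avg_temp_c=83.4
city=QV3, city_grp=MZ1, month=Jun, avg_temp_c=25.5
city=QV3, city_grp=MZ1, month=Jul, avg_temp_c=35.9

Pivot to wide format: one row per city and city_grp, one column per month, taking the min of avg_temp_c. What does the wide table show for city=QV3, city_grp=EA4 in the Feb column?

21.9

Rows with city=QV3, city_grp=EA4 and month=Feb: avg_temp_c values are 64.4, 43, 21.9, 30.5, 74.8, 88.4.
min(64.4, 43, 21.9, 30.5, 74.8, 88.4) = 21.9.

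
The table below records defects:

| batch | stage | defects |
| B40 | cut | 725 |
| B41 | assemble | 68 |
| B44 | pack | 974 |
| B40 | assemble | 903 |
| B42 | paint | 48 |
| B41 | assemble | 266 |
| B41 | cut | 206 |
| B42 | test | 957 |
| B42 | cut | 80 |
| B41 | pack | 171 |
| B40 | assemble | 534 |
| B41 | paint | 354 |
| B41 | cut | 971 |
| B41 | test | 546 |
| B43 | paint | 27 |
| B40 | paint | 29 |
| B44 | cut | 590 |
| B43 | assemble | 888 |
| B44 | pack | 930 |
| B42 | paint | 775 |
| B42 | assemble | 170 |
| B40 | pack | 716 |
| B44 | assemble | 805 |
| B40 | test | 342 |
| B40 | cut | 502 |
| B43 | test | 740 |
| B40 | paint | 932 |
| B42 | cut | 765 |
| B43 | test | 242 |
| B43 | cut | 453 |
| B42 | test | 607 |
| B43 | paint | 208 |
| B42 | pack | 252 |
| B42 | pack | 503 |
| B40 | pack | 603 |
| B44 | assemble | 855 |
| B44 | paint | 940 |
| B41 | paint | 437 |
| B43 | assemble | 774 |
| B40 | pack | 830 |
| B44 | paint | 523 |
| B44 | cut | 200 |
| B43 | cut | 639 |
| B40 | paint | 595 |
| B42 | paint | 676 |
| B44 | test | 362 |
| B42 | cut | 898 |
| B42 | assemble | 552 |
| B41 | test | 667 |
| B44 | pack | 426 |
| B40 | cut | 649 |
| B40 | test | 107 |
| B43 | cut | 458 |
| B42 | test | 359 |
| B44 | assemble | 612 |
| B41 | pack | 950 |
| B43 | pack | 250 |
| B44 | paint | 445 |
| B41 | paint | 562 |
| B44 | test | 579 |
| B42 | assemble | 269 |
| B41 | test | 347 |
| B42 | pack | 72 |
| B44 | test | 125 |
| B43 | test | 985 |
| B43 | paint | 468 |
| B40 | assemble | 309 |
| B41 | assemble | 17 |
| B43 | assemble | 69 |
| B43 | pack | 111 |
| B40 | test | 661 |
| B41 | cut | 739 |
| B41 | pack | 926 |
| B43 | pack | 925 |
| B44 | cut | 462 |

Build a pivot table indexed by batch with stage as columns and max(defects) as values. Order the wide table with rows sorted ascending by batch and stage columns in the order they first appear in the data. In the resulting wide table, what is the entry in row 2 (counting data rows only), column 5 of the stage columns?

667

With rows sorted ascending by batch, row 2 is batch=B41. stage columns in first-appearance order: cut, assemble, pack, paint, test; column 5 is test.
Long rows with batch=B41, stage=test: max(546, 667, 347) = 667.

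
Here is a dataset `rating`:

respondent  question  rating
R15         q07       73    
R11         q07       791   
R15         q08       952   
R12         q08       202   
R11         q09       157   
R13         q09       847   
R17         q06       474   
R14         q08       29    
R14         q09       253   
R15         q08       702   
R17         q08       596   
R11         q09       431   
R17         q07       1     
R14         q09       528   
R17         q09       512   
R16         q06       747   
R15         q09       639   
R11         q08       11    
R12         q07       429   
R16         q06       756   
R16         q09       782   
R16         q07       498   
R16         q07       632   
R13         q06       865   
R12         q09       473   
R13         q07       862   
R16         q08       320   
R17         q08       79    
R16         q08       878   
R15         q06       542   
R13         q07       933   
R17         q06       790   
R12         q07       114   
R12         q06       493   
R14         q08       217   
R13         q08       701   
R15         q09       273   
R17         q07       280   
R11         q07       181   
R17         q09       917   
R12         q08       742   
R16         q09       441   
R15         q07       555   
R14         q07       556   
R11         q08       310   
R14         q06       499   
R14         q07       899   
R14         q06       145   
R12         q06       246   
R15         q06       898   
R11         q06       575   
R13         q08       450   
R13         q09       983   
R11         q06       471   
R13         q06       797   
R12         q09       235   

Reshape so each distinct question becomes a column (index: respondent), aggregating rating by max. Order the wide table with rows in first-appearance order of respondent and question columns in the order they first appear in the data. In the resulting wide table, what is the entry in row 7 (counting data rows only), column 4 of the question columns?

756

With rows in first-appearance order of respondent, row 7 is respondent=R16. question columns in first-appearance order: q07, q08, q09, q06; column 4 is q06.
Long rows with respondent=R16, question=q06: max(747, 756) = 756.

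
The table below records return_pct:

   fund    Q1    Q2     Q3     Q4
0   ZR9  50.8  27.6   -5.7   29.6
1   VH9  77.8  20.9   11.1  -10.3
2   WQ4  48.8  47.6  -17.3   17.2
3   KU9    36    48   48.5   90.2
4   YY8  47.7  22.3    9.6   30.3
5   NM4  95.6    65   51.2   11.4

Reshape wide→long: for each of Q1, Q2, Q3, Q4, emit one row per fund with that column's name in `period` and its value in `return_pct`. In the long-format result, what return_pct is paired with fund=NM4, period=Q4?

Unpivoting turns each (fund, wide-column) pair into one long row.
The wide cell at row NM4, column Q4 holds 11.4, so the long row (NM4, Q4) has return_pct=11.4.

11.4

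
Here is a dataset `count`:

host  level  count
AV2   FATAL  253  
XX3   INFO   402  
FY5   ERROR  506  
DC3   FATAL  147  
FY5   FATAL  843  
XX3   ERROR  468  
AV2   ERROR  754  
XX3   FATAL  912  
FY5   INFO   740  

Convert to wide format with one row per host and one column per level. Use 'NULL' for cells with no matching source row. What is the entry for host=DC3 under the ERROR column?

No long-format row has host=DC3 and level=ERROR, so the cell is NULL.

NULL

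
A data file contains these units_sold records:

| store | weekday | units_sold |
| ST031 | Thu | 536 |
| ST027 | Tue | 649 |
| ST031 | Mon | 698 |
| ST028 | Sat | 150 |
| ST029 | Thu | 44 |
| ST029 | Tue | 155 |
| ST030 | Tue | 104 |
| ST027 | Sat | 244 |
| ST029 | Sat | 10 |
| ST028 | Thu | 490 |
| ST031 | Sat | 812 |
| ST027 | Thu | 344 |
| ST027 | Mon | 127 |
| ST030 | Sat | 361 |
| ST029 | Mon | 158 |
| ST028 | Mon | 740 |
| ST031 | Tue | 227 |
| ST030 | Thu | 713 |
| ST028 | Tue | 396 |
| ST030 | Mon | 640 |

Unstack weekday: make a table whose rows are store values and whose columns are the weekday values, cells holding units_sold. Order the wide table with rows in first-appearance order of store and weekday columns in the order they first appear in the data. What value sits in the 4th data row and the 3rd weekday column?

With rows in first-appearance order of store, row 4 is store=ST029. weekday columns in first-appearance order: Thu, Tue, Mon, Sat; column 3 is Mon.
Long rows with store=ST029, weekday=Mon: units_sold = 158.

158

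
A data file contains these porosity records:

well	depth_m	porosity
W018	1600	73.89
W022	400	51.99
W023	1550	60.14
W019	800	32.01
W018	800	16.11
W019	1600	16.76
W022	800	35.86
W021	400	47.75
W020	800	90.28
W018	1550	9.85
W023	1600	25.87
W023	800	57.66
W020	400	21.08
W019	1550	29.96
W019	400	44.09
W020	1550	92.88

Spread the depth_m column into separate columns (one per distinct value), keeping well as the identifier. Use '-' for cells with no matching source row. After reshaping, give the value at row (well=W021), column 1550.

No long-format row has well=W021 and depth_m=1550, so the cell is -.

-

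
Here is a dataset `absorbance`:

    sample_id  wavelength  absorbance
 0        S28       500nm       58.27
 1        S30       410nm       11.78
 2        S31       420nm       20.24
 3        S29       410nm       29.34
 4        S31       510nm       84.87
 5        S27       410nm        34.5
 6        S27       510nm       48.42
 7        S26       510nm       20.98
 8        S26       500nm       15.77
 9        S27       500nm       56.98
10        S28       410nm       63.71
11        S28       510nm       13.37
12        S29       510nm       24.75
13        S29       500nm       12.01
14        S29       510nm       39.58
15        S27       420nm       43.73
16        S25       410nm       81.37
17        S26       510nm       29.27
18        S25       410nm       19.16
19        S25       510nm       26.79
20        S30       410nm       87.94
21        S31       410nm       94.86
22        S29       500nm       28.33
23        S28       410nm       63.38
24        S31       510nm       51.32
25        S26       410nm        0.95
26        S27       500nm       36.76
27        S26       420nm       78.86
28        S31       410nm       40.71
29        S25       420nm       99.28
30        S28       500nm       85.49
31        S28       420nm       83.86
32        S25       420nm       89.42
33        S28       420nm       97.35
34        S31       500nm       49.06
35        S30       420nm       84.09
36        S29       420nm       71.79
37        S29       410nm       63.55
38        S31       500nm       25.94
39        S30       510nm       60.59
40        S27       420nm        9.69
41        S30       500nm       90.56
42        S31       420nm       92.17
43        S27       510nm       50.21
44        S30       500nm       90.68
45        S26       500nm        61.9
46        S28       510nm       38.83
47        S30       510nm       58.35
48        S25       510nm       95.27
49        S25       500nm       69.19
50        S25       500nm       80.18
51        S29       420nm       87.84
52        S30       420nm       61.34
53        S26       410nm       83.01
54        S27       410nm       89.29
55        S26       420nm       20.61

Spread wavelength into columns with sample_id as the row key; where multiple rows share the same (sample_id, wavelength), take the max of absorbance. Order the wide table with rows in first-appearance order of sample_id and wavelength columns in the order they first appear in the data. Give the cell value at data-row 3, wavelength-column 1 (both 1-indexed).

49.06

With rows in first-appearance order of sample_id, row 3 is sample_id=S31. wavelength columns in first-appearance order: 500nm, 410nm, 420nm, 510nm; column 1 is 500nm.
Long rows with sample_id=S31, wavelength=500nm: max(49.06, 25.94) = 49.06.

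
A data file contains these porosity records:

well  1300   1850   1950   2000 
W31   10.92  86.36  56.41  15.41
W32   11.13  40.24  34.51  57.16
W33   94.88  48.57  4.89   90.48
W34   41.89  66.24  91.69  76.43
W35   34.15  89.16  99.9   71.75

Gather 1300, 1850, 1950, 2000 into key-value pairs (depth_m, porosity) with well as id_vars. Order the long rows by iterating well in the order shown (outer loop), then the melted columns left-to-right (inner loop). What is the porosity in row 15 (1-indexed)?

20 rows total (5 × 4). Row 15: index ⌊(15-1)/4⌋ = 3 into well → W34; (15-1) mod 4 = 2 into the melted columns → 1950.
So row 15 is (W34, 1950, 91.69); porosity = 91.69.

91.69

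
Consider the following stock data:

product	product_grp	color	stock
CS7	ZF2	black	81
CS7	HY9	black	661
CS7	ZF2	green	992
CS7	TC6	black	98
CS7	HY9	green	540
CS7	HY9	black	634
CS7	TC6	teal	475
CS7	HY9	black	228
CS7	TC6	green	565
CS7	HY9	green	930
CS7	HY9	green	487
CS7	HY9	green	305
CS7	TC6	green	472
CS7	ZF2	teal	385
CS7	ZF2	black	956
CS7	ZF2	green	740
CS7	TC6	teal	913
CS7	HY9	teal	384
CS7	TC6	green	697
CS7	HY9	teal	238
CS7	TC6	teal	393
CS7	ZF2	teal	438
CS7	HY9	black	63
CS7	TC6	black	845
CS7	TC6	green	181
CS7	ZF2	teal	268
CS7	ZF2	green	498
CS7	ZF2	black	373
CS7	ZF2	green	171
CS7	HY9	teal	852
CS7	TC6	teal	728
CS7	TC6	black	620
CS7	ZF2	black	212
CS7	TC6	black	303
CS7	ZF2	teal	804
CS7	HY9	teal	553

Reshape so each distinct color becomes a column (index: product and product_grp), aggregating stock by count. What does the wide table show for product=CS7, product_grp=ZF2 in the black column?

Rows with product=CS7, product_grp=ZF2 and color=black: stock values are 81, 956, 373, 212.
4 rows match — count = 4.

4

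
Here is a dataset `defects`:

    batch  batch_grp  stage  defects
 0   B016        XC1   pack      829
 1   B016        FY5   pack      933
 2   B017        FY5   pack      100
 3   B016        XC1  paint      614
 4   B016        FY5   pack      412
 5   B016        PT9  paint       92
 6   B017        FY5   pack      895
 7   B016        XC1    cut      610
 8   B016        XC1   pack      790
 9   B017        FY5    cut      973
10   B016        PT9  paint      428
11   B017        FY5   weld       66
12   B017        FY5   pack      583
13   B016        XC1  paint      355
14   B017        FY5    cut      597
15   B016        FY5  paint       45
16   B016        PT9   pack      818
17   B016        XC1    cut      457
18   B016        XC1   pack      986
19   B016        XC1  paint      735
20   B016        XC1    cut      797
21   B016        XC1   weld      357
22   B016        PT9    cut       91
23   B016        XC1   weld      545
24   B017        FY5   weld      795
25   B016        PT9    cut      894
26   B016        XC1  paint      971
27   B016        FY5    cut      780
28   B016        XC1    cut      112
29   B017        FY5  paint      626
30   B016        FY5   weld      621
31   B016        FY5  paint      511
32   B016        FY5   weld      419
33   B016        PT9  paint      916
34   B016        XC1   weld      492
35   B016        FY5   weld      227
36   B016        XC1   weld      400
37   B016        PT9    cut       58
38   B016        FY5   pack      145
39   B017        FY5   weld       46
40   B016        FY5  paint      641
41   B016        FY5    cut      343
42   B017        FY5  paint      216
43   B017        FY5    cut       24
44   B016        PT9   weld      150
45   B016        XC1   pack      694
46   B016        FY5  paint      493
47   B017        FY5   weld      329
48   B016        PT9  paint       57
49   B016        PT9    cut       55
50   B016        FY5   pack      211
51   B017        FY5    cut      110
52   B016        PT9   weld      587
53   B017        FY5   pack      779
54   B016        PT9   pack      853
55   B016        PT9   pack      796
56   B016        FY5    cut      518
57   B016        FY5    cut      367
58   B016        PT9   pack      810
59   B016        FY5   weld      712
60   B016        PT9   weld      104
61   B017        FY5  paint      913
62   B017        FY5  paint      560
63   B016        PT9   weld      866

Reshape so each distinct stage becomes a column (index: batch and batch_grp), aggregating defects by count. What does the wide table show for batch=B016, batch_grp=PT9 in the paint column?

4

Rows with batch=B016, batch_grp=PT9 and stage=paint: defects values are 92, 428, 916, 57.
4 rows match — count = 4.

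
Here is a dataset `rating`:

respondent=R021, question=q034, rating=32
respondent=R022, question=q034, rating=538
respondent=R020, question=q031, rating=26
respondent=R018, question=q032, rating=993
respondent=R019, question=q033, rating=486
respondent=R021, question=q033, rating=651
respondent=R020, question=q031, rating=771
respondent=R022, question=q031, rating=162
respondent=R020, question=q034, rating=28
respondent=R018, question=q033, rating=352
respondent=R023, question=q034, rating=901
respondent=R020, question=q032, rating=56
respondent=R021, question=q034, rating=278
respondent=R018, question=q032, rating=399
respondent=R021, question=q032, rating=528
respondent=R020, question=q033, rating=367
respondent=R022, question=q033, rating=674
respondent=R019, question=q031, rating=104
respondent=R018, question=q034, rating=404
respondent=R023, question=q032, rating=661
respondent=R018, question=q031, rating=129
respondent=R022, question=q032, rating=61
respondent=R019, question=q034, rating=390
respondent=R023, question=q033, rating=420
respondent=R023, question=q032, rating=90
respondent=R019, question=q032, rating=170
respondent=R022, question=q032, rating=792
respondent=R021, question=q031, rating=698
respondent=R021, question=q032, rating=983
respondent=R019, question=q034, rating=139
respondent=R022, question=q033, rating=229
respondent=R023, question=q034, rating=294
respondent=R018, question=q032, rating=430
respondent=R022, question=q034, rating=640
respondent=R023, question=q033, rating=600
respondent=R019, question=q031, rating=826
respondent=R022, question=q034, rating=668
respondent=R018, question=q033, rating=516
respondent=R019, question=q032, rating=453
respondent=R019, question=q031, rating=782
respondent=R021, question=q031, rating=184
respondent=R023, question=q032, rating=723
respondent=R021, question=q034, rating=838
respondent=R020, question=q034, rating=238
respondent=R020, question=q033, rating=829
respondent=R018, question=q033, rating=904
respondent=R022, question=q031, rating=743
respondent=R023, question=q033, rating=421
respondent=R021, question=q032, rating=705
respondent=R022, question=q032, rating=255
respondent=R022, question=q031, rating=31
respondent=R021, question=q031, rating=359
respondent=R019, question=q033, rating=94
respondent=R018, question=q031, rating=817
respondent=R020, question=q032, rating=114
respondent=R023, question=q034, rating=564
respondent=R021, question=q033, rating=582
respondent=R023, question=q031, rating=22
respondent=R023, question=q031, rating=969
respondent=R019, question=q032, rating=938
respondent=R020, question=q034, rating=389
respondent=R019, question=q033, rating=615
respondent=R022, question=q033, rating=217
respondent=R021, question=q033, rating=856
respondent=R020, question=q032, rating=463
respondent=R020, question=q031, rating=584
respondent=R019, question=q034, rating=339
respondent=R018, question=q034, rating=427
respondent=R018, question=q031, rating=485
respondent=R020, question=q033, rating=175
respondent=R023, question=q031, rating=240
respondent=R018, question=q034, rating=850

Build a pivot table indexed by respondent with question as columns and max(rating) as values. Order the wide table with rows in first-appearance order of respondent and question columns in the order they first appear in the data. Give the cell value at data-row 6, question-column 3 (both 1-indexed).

With rows in first-appearance order of respondent, row 6 is respondent=R023. question columns in first-appearance order: q034, q031, q032, q033; column 3 is q032.
Long rows with respondent=R023, question=q032: max(661, 90, 723) = 723.

723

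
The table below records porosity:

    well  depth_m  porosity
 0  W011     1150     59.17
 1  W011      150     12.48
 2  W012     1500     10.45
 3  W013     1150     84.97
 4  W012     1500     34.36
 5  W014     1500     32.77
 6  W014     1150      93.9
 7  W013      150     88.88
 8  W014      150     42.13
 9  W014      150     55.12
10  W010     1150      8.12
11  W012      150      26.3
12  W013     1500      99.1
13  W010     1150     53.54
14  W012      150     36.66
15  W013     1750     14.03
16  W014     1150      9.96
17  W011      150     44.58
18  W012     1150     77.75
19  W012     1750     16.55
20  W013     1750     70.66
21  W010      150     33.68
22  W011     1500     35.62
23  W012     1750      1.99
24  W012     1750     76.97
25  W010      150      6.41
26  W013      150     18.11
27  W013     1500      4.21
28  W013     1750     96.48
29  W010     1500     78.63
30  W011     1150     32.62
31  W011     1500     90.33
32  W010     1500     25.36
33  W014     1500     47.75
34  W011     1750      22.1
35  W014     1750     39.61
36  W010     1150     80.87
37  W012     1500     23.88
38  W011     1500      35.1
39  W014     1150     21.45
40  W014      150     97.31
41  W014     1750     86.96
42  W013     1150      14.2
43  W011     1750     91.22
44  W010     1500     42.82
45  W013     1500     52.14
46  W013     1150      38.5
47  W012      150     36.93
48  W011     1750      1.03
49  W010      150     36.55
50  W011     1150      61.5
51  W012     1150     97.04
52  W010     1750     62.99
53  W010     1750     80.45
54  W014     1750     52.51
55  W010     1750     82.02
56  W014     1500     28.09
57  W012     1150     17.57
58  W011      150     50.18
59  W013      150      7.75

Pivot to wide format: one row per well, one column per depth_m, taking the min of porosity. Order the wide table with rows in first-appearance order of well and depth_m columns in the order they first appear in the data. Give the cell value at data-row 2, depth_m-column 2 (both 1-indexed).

With rows in first-appearance order of well, row 2 is well=W012. depth_m columns in first-appearance order: 1150, 150, 1500, 1750; column 2 is 150.
Long rows with well=W012, depth_m=150: min(26.3, 36.66, 36.93) = 26.3.

26.3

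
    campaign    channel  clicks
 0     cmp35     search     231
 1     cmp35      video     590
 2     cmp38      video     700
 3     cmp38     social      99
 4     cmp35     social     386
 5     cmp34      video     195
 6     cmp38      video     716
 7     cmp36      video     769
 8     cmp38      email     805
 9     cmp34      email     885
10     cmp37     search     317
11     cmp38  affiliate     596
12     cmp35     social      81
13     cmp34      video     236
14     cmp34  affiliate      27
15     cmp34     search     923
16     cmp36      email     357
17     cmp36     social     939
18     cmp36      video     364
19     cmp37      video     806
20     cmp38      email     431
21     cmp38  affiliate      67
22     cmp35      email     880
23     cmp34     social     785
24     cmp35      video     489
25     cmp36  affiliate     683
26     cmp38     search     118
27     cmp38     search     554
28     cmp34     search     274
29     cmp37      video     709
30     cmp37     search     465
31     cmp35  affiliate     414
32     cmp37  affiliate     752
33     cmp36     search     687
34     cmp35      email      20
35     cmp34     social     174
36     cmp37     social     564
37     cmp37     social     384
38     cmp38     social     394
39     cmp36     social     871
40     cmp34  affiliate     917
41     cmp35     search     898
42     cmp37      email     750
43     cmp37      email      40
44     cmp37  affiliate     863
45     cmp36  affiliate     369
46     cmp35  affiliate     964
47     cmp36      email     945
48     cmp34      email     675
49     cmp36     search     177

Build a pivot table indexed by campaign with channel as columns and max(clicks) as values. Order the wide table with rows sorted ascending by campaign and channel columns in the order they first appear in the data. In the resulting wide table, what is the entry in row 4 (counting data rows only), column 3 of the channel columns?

With rows sorted ascending by campaign, row 4 is campaign=cmp37. channel columns in first-appearance order: search, video, social, email, affiliate; column 3 is social.
Long rows with campaign=cmp37, channel=social: max(564, 384) = 564.

564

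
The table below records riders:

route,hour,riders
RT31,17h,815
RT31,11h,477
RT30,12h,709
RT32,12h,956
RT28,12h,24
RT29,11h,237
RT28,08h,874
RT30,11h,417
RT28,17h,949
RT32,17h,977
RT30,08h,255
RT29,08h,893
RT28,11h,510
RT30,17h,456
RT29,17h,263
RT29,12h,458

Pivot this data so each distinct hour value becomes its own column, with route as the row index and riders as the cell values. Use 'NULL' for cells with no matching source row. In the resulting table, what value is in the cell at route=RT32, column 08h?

NULL

No long-format row has route=RT32 and hour=08h, so the cell is NULL.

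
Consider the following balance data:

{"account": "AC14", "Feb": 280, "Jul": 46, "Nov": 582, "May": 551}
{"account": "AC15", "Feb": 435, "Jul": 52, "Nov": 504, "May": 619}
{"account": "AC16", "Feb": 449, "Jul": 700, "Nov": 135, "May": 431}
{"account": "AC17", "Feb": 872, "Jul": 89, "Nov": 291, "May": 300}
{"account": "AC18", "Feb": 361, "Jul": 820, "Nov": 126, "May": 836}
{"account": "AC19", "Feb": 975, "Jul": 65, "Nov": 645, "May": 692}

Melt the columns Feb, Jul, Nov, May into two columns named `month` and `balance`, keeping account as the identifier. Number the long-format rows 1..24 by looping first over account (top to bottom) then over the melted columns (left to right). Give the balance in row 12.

431

24 rows total (6 × 4). Row 12: index ⌊(12-1)/4⌋ = 2 into account → AC16; (12-1) mod 4 = 3 into the melted columns → May.
So row 12 is (AC16, May, 431); balance = 431.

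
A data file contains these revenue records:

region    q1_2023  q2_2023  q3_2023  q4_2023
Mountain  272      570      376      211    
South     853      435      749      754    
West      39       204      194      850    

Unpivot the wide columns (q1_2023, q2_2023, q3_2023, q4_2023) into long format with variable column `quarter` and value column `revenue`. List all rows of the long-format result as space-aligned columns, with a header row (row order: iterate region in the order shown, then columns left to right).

Each (region, column) pair becomes one row: 3 × 4 = 12 rows.
For example, (Mountain, q1_2023) → revenue=272.

region    quarter  revenue
Mountain  q1_2023  272    
Mountain  q2_2023  570    
Mountain  q3_2023  376    
Mountain  q4_2023  211    
South     q1_2023  853    
South     q2_2023  435    
South     q3_2023  749    
South     q4_2023  754    
West      q1_2023  39     
West      q2_2023  204    
West      q3_2023  194    
West      q4_2023  850    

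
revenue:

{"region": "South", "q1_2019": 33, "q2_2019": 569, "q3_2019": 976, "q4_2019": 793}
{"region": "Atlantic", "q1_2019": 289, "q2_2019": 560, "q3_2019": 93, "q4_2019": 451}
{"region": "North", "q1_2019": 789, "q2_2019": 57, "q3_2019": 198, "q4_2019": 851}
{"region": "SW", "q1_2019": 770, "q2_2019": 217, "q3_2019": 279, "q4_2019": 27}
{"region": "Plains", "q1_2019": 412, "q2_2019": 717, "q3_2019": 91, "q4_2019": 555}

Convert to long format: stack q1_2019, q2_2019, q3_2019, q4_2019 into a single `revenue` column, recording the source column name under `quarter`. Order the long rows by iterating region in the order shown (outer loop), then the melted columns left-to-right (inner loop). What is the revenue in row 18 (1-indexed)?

717

20 rows total (5 × 4). Row 18: index ⌊(18-1)/4⌋ = 4 into region → Plains; (18-1) mod 4 = 1 into the melted columns → q2_2019.
So row 18 is (Plains, q2_2019, 717); revenue = 717.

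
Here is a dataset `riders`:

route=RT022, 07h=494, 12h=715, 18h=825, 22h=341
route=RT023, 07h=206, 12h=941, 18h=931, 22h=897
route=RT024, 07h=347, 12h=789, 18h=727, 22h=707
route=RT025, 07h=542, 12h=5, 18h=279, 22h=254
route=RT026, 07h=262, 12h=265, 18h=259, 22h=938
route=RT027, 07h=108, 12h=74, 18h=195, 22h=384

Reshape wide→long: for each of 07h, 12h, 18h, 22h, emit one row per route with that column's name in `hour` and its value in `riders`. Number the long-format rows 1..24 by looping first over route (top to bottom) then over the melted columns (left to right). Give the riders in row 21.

24 rows total (6 × 4). Row 21: index ⌊(21-1)/4⌋ = 5 into route → RT027; (21-1) mod 4 = 0 into the melted columns → 07h.
So row 21 is (RT027, 07h, 108); riders = 108.

108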